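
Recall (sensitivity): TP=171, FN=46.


Recall = TP/(TP+FN)
= 171/(171+46)
= 171/217 = 78.8%

78.8%


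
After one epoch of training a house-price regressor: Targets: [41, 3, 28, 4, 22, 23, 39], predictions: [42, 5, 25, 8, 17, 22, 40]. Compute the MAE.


Absolute errors: |41-42|=1, |3-5|=2, |28-25|=3, |4-8|=4, |22-17|=5, |23-22|=1, |39-40|=1
Sum = 17
MAE = 17/7 = 17/7

17/7


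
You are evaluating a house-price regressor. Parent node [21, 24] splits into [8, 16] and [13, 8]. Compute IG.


Parent = [21, 24], H_parent = 0.9968
H_left = 0.9183 (n=24), H_right = 0.9587 (n=21)
H_children = (24/45)·0.9183 + (21/45)·0.9587 = 0.9372
IG = 0.9968 - 0.9372 = 0.0596

0.0596


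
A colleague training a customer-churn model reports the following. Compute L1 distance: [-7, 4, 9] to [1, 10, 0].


d = |-7-1| + |4-10| + |9-0|
  = 8 + 6 + 9
  = 23

23


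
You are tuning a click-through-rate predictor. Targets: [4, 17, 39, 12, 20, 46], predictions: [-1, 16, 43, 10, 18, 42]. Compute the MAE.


Absolute errors: |4+ 1|=5, |17-16|=1, |39-43|=4, |12-10|=2, |20-18|=2, |46-42|=4
Sum = 18
MAE = 18/6 = 3

3


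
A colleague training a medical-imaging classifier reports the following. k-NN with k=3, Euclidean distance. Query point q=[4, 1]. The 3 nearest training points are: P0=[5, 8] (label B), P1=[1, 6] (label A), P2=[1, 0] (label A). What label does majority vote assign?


d(q,P0) = 7.0711  (label B)
d(q,P1) = 5.831  (label A)
d(q,P2) = 3.1623  (label A)
Votes: A=2, B=1
Majority → A

A


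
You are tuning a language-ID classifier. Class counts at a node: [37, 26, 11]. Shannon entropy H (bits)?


Probabilities: [37/74, 26/74, 11/74] ≈ [0.5, 0.3514, 0.1486]
H = -((37/74)·log₂(37/74) + (26/74)·log₂(26/74) + (11/74)·log₂(11/74))
  = 1.439 bits

1.439 bits


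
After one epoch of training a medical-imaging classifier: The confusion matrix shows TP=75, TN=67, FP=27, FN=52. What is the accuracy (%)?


Accuracy = (TP+TN)/(TP+TN+FP+FN)
= (75+67)/(221)
= 142/221 = 64.25%

64.25%


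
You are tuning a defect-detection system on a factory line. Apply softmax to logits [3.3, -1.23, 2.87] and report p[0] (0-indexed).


Exponentials: e^3.3=27.1126, e^-1.23=0.2923, e^2.87=17.637
Sum = 45.0419
Softmax = [0.6019, 0.0065, 0.3916]
p[0] = 27.1126/45.0419 = 0.6019

0.6019


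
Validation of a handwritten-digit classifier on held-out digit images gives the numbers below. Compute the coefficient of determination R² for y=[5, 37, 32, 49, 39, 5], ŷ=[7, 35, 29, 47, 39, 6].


ȳ = 27.8333
SS_res = Σ(y-ŷ)² = 22
SS_tot = Σ(y-ȳ)² = 1716.83
R² = 1 - SS_res/SS_tot = 1 - 0.0128 = 0.9872

0.9872


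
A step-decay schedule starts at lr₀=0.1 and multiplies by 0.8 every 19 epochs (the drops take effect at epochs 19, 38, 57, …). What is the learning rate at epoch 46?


n_drops = ⌊46/19⌋ = 2
lr = 0.1·0.8^2 = 0.1·0.64 = 0.064

0.064


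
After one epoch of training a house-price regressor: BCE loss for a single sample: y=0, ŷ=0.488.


BCE = -[y·ln(p) + (1-y)·ln(1-p)]
= -0 - 1·ln(1-0.488)
= -ln(0.512) = 0.6694

0.6694


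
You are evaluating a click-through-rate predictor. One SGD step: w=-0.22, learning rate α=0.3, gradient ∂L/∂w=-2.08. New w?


w_new = w - α·∇
= -0.22 - 0.3·-2.08
= -0.22 + 0.624
= 0.404

0.404


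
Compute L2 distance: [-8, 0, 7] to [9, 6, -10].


d = √((-8-9)² + (0-6)² + (7+ 10)²)
  = √(289 + 36 + 289)
  = √614 = 24.779

24.779


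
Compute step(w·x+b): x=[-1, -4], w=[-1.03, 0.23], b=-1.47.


z = (-1)·(-1.03) + (-4)·(0.23) - 1.47
  = -1.36
step(z) = 0 (z<0)

0


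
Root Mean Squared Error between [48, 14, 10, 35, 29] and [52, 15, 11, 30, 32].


MSE = 52/5 = 10.4
RMSE = √(52/5) = 3.2249

3.2249


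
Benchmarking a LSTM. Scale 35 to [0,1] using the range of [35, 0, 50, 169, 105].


min=0, max=169
(35-0)/(169-0) = 35/169 = 0.2071

0.2071


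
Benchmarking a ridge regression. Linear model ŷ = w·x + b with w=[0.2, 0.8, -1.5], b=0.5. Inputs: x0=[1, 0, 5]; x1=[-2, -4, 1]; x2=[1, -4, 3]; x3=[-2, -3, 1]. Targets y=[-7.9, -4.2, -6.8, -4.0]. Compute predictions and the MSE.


ŷ0 = (0.2)·(1) + (0.8)·(0) + (-1.5)·(5) + 0.5 = -6.8
ŷ1 = (0.2)·(-2) + (0.8)·(-4) + (-1.5)·(1) + 0.5 = -4.6
ŷ2 = (0.2)·(1) + (0.8)·(-4) + (-1.5)·(3) + 0.5 = -7.0
ŷ3 = (0.2)·(-2) + (0.8)·(-3) + (-1.5)·(1) + 0.5 = -3.8
errors² = [1.21, 0.16, 0.04, 0.04]
MSE = 1.4500/4 = 0.3625

0.3625


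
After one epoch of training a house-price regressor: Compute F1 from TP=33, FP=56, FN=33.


Precision = 33/89 = 0.3708
Recall = 33/66 = 0.5
F1 = 2·P·R/(P+R) = 2·TP/(2·TP+FP+FN) = 66/(66+56+33) = 66/155 = 0.4258

0.4258


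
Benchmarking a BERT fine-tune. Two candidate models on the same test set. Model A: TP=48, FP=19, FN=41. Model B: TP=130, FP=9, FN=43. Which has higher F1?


Model A: P=48/67=0.7164, R=48/89=0.5393, F1=2PR/(P+R)=2TP/(2TP+FP+FN)=96/156=0.6154
Model B: P=130/139=0.9353, R=130/173=0.7514, F1=2PR/(P+R)=2TP/(2TP+FP+FN)=260/312=0.8333
0.6154 < 0.8333 → Model B

Model B


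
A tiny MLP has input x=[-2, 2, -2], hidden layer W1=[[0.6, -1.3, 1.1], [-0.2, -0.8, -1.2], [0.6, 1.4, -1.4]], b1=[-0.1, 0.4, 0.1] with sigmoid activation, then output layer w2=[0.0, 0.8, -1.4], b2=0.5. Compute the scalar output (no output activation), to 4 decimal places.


z1[0] = (0.6)·(-2) + (-1.3)·(2) + (1.1)·(-2) - 0.1 = -6.1
z1[1] = (-0.2)·(-2) + (-0.8)·(2) + (-1.2)·(-2) + 0.4 = 1.6
z1[2] = (0.6)·(-2) + (1.4)·(2) + (-1.4)·(-2) + 0.1 = 4.5
h = sigmoid(z1) = [0.0022, 0.832, 0.989]
output = (0.0)·(0.0022) + (0.8)·(0.832) + (-1.4)·(0.989) + 0.5 = -0.219

-0.219


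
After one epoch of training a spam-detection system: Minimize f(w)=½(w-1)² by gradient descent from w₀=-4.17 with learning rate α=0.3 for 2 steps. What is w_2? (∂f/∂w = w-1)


step 1: grad = -4.17-1 = -5.17; w = -4.17 - 0.3·(-5.17) = -2.619
step 2: grad = -2.619-1 = -3.619; w = -2.619 - 0.3·(-3.619) = -1.5333

-1.5333


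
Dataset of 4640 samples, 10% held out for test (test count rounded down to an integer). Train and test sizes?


Test = ⌊4640·10/100⌋ = 464
Train = 4640 - 464 = 4176

Train: 4176, Test: 464


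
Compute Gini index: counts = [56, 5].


Probabilities: [56/61, 5/61] ≈ [0.918, 0.082]
Σpᵢ² = (3136 + 25)/61² = 3161/3721
Gini = 1 - Σpᵢ² = 1 - 3161/3721 = 0.1505

0.1505


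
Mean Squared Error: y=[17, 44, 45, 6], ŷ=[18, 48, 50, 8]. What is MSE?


Squared errors: (17-18)²=1, (44-48)²=16, (45-50)²=25, (6-8)²=4
Sum = 46
MSE = 46/4 = 23/2

23/2


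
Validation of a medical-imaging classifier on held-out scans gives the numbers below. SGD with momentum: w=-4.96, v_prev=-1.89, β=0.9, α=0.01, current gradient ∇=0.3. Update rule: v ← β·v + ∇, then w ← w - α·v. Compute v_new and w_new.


v_new = 0.9·-1.89 + 0.3 = -1.701 + 0.3 = -1.401
w_new = -4.96 - 0.01·-1.401 = -4.96 + 0.01401 = -4.94599

v_new=-1.401, w_new=-4.94599


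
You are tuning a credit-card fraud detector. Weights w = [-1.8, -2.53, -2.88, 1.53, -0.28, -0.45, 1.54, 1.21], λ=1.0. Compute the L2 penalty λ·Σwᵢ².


‖w‖₂² = (-1.8)² + (-2.53)² + (-2.88)² + (1.53)² + (-0.28)² + (-0.45)² + (1.54)² + (1.21)²
     = 3.24 + 6.4009 + 8.2944 + 2.3409 + 0.0784 + 0.2025 + 2.3716 + 1.4641
     = 24.3928
λ·‖w‖₂² = 1.0·24.3928 = 24.3928

24.3928


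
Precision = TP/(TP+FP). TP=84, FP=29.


Precision = TP/(TP+FP)
= 84/(84+29)
= 84/113 = 74.34%

74.34%


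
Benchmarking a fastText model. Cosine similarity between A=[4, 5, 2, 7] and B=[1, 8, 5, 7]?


A·B = 4·1 + 5·8 + 2·5 + 7·7 = 103
‖A‖ = √94 = 9.6954, ‖B‖ = √139 = 11.7898
cos = 103/(√94·√139) = 103/√13066 = 0.9011

0.9011


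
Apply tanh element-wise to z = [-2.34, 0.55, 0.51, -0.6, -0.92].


tanh(-2.34) = -0.9816
tanh(0.55) = 0.5005
tanh(0.51) = 0.4699
tanh(-0.6) = -0.537
tanh(-0.92) = -0.7259
result = [-0.9816, 0.5005, 0.4699, -0.537, -0.7259]

[-0.9816, 0.5005, 0.4699, -0.537, -0.7259]


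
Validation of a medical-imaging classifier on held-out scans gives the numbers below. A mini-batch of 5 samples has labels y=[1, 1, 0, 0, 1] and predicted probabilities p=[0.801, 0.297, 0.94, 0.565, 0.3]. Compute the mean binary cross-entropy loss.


L[0] = -ln(0.801) = 0.2219
L[1] = -ln(0.297) = 1.214
L[2] = -ln(1-0.94) = -ln(0.06) = 2.8134
L[3] = -ln(1-0.565) = -ln(0.435) = 0.8324
L[4] = -ln(0.3) = 1.204
mean = (0.2219 + 1.214 + 2.8134 + 0.8324 + 1.204)/5 = 1.2571

1.2571


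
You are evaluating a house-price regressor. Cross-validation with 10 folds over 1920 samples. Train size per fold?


Fold size = 1920/10 = 192
Training per fold = 1920 - 192 = 1728

1728


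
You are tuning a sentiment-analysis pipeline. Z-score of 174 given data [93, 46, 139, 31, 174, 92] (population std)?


μ = 95.8333, σ = 49.4686
z = (174 - 95.8333)/49.4686 = 1.5801

1.5801


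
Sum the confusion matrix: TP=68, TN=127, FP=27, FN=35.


Total = TP + TN + FP + FN
= 68 + 127 + 27 + 35
= 257
(Predicted positive: 95, predicted negative: 162)

257


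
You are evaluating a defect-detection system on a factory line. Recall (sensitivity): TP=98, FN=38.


Recall = TP/(TP+FN)
= 98/(98+38)
= 98/136 = 72.06%

72.06%


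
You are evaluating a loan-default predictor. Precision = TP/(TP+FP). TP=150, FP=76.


Precision = TP/(TP+FP)
= 150/(150+76)
= 150/226 = 66.37%

66.37%


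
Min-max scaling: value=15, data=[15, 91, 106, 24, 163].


min=15, max=163
(15-15)/(163-15) = 0/148 = 0.0

0.0


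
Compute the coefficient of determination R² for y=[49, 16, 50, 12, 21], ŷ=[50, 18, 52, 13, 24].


ȳ = 29.6
SS_res = Σ(y-ŷ)² = 19
SS_tot = Σ(y-ȳ)² = 1361.2
R² = 1 - SS_res/SS_tot = 1 - 0.014 = 0.986

0.986


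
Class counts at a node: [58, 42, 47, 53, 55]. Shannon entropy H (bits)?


Probabilities: [58/255, 42/255, 47/255, 53/255, 55/255] ≈ [0.2275, 0.1647, 0.1843, 0.2078, 0.2157]
H = -((58/255)·log₂(58/255) + (42/255)·log₂(42/255) + (47/255)·log₂(47/255) + (53/255)·log₂(53/255) + (55/255)·log₂(55/255))
  = 2.3125 bits

2.3125 bits


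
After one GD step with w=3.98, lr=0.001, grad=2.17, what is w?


w_new = w - α·∇
= 3.98 - 0.001·2.17
= 3.98 - 0.00217
= 3.97783

3.97783


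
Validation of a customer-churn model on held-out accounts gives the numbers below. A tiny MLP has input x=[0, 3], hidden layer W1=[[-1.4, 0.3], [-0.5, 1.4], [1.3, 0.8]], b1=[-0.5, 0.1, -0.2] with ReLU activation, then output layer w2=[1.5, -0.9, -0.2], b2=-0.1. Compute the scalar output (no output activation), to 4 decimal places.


z1[0] = (-1.4)·(0) + (0.3)·(3) - 0.5 = 0.4
z1[1] = (-0.5)·(0) + (1.4)·(3) + 0.1 = 4.3
z1[2] = (1.3)·(0) + (0.8)·(3) - 0.2 = 2.2
h = ReLU(z1) = [0.4, 4.3, 2.2]
output = (1.5)·(0.4) + (-0.9)·(4.3) + (-0.2)·(2.2) - 0.1 = -3.81

-3.81


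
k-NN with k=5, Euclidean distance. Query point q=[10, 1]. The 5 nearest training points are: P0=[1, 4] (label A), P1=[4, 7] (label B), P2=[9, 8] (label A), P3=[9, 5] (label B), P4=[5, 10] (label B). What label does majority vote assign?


d(q,P0) = 9.4868  (label A)
d(q,P1) = 8.4853  (label B)
d(q,P2) = 7.0711  (label A)
d(q,P3) = 4.1231  (label B)
d(q,P4) = 10.2956  (label B)
Votes: A=2, B=3
Majority → B

B


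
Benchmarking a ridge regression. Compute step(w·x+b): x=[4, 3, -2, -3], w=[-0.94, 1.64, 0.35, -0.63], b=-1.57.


z = (4)·(-0.94) + (3)·(1.64) + (-2)·(0.35) + (-3)·(-0.63) - 1.57
  = 0.78
step(z) = 1 (z≥0)

1


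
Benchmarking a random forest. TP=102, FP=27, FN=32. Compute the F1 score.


Precision = 102/129 = 0.7907
Recall = 102/134 = 0.7612
F1 = 2·P·R/(P+R) = 2·TP/(2·TP+FP+FN) = 204/(204+27+32) = 204/263 = 0.7757

0.7757


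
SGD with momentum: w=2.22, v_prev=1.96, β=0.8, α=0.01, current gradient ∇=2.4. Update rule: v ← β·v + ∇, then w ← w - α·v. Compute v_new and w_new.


v_new = 0.8·1.96 + 2.4 = 1.568 + 2.4 = 3.968
w_new = 2.22 - 0.01·3.968 = 2.22 - 0.03968 = 2.18032

v_new=3.968, w_new=2.18032


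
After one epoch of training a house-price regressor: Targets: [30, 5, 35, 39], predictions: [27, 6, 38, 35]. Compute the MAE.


Absolute errors: |30-27|=3, |5-6|=1, |35-38|=3, |39-35|=4
Sum = 11
MAE = 11/4 = 11/4

11/4


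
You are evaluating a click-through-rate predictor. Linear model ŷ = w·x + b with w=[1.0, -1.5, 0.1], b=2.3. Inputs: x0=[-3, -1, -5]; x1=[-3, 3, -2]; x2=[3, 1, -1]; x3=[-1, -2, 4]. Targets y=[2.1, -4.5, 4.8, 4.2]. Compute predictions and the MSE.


ŷ0 = (1.0)·(-3) + (-1.5)·(-1) + (0.1)·(-5) + 2.3 = 0.3
ŷ1 = (1.0)·(-3) + (-1.5)·(3) + (0.1)·(-2) + 2.3 = -5.4
ŷ2 = (1.0)·(3) + (-1.5)·(1) + (0.1)·(-1) + 2.3 = 3.7
ŷ3 = (1.0)·(-1) + (-1.5)·(-2) + (0.1)·(4) + 2.3 = 4.7
errors² = [3.24, 0.81, 1.21, 0.25]
MSE = 5.5100/4 = 1.3775

1.3775


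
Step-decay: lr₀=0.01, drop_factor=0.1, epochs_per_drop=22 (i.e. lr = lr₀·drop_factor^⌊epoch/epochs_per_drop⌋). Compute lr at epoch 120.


n_drops = ⌊120/22⌋ = 5
lr = 0.01·0.1^5 = 0.01·0.00001 = 0.0000001

0.0000001


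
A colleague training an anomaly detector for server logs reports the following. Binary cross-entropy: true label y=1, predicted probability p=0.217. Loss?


BCE = -[y·ln(p) + (1-y)·ln(1-p)]
= -1·ln(0.217) - 0
= -ln(0.217) = 1.5279

1.5279


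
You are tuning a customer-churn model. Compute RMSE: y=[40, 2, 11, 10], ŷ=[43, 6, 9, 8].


MSE = 33/4 = 8.25
RMSE = √(33/4) = 2.8723

2.8723


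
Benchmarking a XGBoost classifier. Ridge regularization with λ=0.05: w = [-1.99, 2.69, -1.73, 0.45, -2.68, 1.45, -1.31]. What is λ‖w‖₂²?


‖w‖₂² = (-1.99)² + (2.69)² + (-1.73)² + (0.45)² + (-2.68)² + (1.45)² + (-1.31)²
     = 3.9601 + 7.2361 + 2.9929 + 0.2025 + 7.1824 + 2.1025 + 1.7161
     = 25.3926
λ·‖w‖₂² = 0.05·25.3926 = 1.26963

1.26963


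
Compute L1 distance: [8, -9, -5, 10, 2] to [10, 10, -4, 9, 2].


d = |8-10| + |-9-10| + |-5+ 4| + |10-9| + |2-2|
  = 2 + 19 + 1 + 1 + 0
  = 23

23


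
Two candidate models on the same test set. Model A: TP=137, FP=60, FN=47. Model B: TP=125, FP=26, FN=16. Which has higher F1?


Model A: P=137/197=0.6954, R=137/184=0.7446, F1=2PR/(P+R)=2TP/(2TP+FP+FN)=274/381=0.7192
Model B: P=125/151=0.8278, R=125/141=0.8865, F1=2PR/(P+R)=2TP/(2TP+FP+FN)=250/292=0.8562
0.7192 < 0.8562 → Model B

Model B


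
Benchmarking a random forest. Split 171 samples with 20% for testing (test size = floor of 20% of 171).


Test = ⌊171·20/100⌋ = 34
Train = 171 - 34 = 137

Train: 137, Test: 34


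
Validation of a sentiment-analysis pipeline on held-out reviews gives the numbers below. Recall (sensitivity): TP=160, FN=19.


Recall = TP/(TP+FN)
= 160/(160+19)
= 160/179 = 89.39%

89.39%


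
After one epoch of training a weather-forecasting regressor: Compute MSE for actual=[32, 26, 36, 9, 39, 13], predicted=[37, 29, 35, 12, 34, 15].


Squared errors: (32-37)²=25, (26-29)²=9, (36-35)²=1, (9-12)²=9, (39-34)²=25, (13-15)²=4
Sum = 73
MSE = 73/6 = 73/6

73/6


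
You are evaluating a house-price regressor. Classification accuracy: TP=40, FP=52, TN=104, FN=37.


Accuracy = (TP+TN)/(TP+TN+FP+FN)
= (40+104)/(233)
= 144/233 = 61.8%

61.8%


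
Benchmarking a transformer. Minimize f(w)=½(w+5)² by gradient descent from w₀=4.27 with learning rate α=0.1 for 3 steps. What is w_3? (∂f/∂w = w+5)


step 1: grad = 4.27+5 = 9.27; w = 4.27 - 0.1·(9.27) = 3.343
step 2: grad = 3.343+5 = 8.343; w = 3.343 - 0.1·(8.343) = 2.5087
step 3: grad = 2.5087+5 = 7.5087; w = 2.5087 - 0.1·(7.5087) = 1.75783

1.75783


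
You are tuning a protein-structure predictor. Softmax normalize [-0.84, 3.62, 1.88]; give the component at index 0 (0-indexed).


Exponentials: e^-0.84=0.4317, e^3.62=37.3376, e^1.88=6.5535
Sum = 44.3228
Softmax = [0.0097, 0.8424, 0.1479]
p[0] = 0.4317/44.3228 = 0.0097

0.0097


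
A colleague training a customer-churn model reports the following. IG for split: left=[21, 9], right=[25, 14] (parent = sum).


Parent = [46, 23], H_parent = 0.9183
H_left = 0.8813 (n=30), H_right = 0.9418 (n=39)
H_children = (30/69)·0.8813 + (39/69)·0.9418 = 0.9155
IG = 0.9183 - 0.9155 = 0.0028

0.0028


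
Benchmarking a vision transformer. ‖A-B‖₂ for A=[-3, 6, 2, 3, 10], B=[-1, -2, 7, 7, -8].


d = √((-3+ 1)² + (6+ 2)² + (2-7)² + (3-7)² + (10+ 8)²)
  = √(4 + 64 + 25 + 16 + 324)
  = √433 = 20.8087

20.8087


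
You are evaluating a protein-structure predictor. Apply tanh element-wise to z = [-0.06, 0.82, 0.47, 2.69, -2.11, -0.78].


tanh(-0.06) = -0.0599
tanh(0.82) = 0.6751
tanh(0.47) = 0.4382
tanh(2.69) = 0.9908
tanh(-2.11) = -0.971
tanh(-0.78) = -0.6527
result = [-0.0599, 0.6751, 0.4382, 0.9908, -0.971, -0.6527]

[-0.0599, 0.6751, 0.4382, 0.9908, -0.971, -0.6527]


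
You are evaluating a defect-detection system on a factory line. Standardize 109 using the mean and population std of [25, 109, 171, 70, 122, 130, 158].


μ = 112.1429, σ = 46.8476
z = (109 - 112.1429)/46.8476 = -0.0671

-0.0671


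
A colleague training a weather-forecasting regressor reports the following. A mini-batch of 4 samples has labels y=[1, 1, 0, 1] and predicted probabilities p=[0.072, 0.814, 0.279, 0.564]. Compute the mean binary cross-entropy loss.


L[0] = -ln(0.072) = 2.6311
L[1] = -ln(0.814) = 0.2058
L[2] = -ln(1-0.279) = -ln(0.721) = 0.3271
L[3] = -ln(0.564) = 0.5727
mean = (2.6311 + 0.2058 + 0.3271 + 0.5727)/4 = 0.9342

0.9342


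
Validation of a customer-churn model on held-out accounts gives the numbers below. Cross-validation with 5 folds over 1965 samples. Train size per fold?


Fold size = 1965/5 = 393
Training per fold = 1965 - 393 = 1572

1572


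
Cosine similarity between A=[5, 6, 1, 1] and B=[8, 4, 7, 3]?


A·B = 5·8 + 6·4 + 1·7 + 1·3 = 74
‖A‖ = √63 = 7.9373, ‖B‖ = √138 = 11.7473
cos = 74/(√63·√138) = 74/√8694 = 0.7936

0.7936


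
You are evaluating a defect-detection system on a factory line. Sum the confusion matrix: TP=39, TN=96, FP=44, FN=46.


Total = TP + TN + FP + FN
= 39 + 96 + 44 + 46
= 225
(Predicted positive: 83, predicted negative: 142)

225


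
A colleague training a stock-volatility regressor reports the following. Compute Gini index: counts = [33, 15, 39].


Probabilities: [33/87, 15/87, 39/87] ≈ [0.3793, 0.1724, 0.4483]
Σpᵢ² = (1089 + 225 + 1521)/87² = 2835/7569
Gini = 1 - Σpᵢ² = 1 - 2835/7569 = 0.6254

0.6254


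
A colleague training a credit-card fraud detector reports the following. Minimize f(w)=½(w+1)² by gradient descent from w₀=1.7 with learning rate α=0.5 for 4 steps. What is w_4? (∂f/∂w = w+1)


step 1: grad = 1.7+1 = 2.7; w = 1.7 - 0.5·(2.7) = 0.35
step 2: grad = 0.35+1 = 1.35; w = 0.35 - 0.5·(1.35) = -0.325
step 3: grad = -0.325+1 = 0.675; w = -0.325 - 0.5·(0.675) = -0.6625
step 4: grad = -0.6625+1 = 0.3375; w = -0.6625 - 0.5·(0.3375) = -0.83125

-0.83125


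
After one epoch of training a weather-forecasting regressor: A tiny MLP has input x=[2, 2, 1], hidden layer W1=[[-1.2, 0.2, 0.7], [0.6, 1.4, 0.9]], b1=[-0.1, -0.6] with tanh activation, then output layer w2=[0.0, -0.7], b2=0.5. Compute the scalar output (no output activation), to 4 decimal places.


z1[0] = (-1.2)·(2) + (0.2)·(2) + (0.7)·(1) - 0.1 = -1.4
z1[1] = (0.6)·(2) + (1.4)·(2) + (0.9)·(1) - 0.6 = 4.3
h = tanh(z1) = [-0.8854, 0.9996]
output = (0.0)·(-0.8854) + (-0.7)·(0.9996) + 0.5 = -0.1997

-0.1997


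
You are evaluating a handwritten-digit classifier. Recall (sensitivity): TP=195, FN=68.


Recall = TP/(TP+FN)
= 195/(195+68)
= 195/263 = 74.14%

74.14%


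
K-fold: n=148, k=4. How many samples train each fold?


Fold size = 148/4 = 37
Training per fold = 148 - 37 = 111

111


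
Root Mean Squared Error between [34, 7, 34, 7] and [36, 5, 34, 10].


MSE = 17/4 = 4.25
RMSE = √(17/4) = 2.0616

2.0616


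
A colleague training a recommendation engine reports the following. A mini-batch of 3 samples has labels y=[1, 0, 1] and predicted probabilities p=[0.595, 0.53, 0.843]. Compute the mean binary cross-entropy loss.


L[0] = -ln(0.595) = 0.5192
L[1] = -ln(1-0.53) = -ln(0.47) = 0.755
L[2] = -ln(0.843) = 0.1708
mean = (0.5192 + 0.755 + 0.1708)/3 = 0.4817

0.4817


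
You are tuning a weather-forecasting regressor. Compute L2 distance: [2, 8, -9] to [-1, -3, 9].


d = √((2+ 1)² + (8+ 3)² + (-9-9)²)
  = √(9 + 121 + 324)
  = √454 = 21.3073

21.3073


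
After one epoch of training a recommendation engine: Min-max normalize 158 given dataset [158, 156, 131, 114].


min=114, max=158
(158-114)/(158-114) = 44/44 = 1.0

1.0


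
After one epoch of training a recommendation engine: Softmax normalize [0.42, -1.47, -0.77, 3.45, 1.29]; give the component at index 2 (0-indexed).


Exponentials: e^0.42=1.522, e^-1.47=0.2299, e^-0.77=0.463, e^3.45=31.5004, e^1.29=3.6328
Sum = 37.3481
Softmax = [0.0408, 0.0062, 0.0124, 0.8434, 0.0973]
p[2] = 0.463/37.3481 = 0.0124

0.0124


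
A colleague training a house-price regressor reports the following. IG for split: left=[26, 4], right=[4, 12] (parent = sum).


Parent = [30, 16], H_parent = 0.9321
H_left = 0.5665 (n=30), H_right = 0.8113 (n=16)
H_children = (30/46)·0.5665 + (16/46)·0.8113 = 0.6516
IG = 0.9321 - 0.6516 = 0.2805

0.2805


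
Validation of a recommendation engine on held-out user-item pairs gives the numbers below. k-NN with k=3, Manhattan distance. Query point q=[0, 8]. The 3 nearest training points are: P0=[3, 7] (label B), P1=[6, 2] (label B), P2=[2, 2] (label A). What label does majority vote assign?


d(q,P0) = 4  (label B)
d(q,P1) = 12  (label B)
d(q,P2) = 8  (label A)
Votes: A=1, B=2
Majority → B

B


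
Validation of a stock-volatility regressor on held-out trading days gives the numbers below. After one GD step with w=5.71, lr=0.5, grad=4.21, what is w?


w_new = w - α·∇
= 5.71 - 0.5·4.21
= 5.71 - 2.105
= 3.605

3.605


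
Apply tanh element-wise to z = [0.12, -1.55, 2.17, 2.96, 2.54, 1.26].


tanh(0.12) = 0.1194
tanh(-1.55) = -0.9138
tanh(2.17) = 0.9743
tanh(2.96) = 0.9946
tanh(2.54) = 0.9876
tanh(1.26) = 0.8511
result = [0.1194, -0.9138, 0.9743, 0.9946, 0.9876, 0.8511]

[0.1194, -0.9138, 0.9743, 0.9946, 0.9876, 0.8511]


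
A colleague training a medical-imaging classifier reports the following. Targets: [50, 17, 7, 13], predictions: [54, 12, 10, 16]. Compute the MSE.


Squared errors: (50-54)²=16, (17-12)²=25, (7-10)²=9, (13-16)²=9
Sum = 59
MSE = 59/4 = 59/4

59/4


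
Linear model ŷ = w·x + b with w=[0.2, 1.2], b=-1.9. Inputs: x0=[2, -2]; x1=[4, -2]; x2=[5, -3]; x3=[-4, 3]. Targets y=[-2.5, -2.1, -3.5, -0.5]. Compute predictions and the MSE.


ŷ0 = (0.2)·(2) + (1.2)·(-2) - 1.9 = -3.9
ŷ1 = (0.2)·(4) + (1.2)·(-2) - 1.9 = -3.5
ŷ2 = (0.2)·(5) + (1.2)·(-3) - 1.9 = -4.5
ŷ3 = (0.2)·(-4) + (1.2)·(3) - 1.9 = 0.9
errors² = [1.96, 1.96, 1.0, 1.96]
MSE = 6.8800/4 = 1.72

1.72


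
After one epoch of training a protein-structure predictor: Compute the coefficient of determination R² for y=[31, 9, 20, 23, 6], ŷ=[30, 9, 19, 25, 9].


ȳ = 17.8
SS_res = Σ(y-ŷ)² = 15
SS_tot = Σ(y-ȳ)² = 422.8
R² = 1 - SS_res/SS_tot = 1 - 0.0355 = 0.9645

0.9645


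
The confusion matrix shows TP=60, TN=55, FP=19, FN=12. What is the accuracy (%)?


Accuracy = (TP+TN)/(TP+TN+FP+FN)
= (60+55)/(146)
= 115/146 = 78.77%

78.77%


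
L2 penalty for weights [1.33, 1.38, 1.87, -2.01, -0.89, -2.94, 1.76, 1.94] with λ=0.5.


‖w‖₂² = (1.33)² + (1.38)² + (1.87)² + (-2.01)² + (-0.89)² + (-2.94)² + (1.76)² + (1.94)²
     = 1.7689 + 1.9044 + 3.4969 + 4.0401 + 0.7921 + 8.6436 + 3.0976 + 3.7636
     = 27.5072
λ·‖w‖₂² = 0.5·27.5072 = 13.7536

13.7536


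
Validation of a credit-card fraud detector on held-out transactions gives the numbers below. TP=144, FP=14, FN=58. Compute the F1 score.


Precision = 144/158 = 0.9114
Recall = 144/202 = 0.7129
F1 = 2·P·R/(P+R) = 2·TP/(2·TP+FP+FN) = 288/(288+14+58) = 288/360 = 0.8

0.8


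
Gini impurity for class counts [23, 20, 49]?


Probabilities: [23/92, 20/92, 49/92] ≈ [0.25, 0.2174, 0.5326]
Σpᵢ² = (529 + 400 + 2401)/92² = 3330/8464
Gini = 1 - Σpᵢ² = 1 - 3330/8464 = 0.6066

0.6066


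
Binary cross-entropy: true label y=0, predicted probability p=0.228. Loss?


BCE = -[y·ln(p) + (1-y)·ln(1-p)]
= -0 - 1·ln(1-0.228)
= -ln(0.772) = 0.2588

0.2588


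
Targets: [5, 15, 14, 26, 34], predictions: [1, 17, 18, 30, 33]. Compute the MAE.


Absolute errors: |5-1|=4, |15-17|=2, |14-18|=4, |26-30|=4, |34-33|=1
Sum = 15
MAE = 15/5 = 3

3


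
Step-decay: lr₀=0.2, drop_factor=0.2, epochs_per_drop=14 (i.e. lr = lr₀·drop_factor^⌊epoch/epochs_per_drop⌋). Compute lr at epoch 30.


n_drops = ⌊30/14⌋ = 2
lr = 0.2·0.2^2 = 0.2·0.04 = 0.008

0.008


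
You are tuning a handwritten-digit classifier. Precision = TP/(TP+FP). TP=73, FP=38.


Precision = TP/(TP+FP)
= 73/(73+38)
= 73/111 = 65.77%

65.77%


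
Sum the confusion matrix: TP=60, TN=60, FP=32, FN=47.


Total = TP + TN + FP + FN
= 60 + 60 + 32 + 47
= 199
(Predicted positive: 92, predicted negative: 107)

199


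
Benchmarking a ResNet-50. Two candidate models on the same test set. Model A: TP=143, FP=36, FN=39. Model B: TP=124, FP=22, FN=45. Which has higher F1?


Model A: P=143/179=0.7989, R=143/182=0.7857, F1=2PR/(P+R)=2TP/(2TP+FP+FN)=286/361=0.7922
Model B: P=124/146=0.8493, R=124/169=0.7337, F1=2PR/(P+R)=2TP/(2TP+FP+FN)=248/315=0.7873
0.7922 > 0.7873 → Model A

Model A


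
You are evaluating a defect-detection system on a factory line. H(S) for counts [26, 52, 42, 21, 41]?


Probabilities: [26/182, 52/182, 42/182, 21/182, 41/182] ≈ [0.1429, 0.2857, 0.2308, 0.1154, 0.2253]
H = -((26/182)·log₂(26/182) + (52/182)·log₂(52/182) + (42/182)·log₂(42/182) + (21/182)·log₂(21/182) + (41/182)·log₂(41/182))
  = 2.2495 bits

2.2495 bits


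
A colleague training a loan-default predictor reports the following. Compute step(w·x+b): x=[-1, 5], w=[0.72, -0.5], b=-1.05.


z = (-1)·(0.72) + (5)·(-0.5) - 1.05
  = -4.27
step(z) = 0 (z<0)

0


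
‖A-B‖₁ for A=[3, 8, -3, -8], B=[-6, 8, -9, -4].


d = |3+ 6| + |8-8| + |-3+ 9| + |-8+ 4|
  = 9 + 0 + 6 + 4
  = 19

19


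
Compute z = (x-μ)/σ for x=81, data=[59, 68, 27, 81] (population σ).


μ = 58.75, σ = 19.9296
z = (81 - 58.75)/19.9296 = 1.1164

1.1164


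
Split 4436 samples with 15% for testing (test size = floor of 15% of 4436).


Test = ⌊4436·15/100⌋ = 665
Train = 4436 - 665 = 3771

Train: 3771, Test: 665


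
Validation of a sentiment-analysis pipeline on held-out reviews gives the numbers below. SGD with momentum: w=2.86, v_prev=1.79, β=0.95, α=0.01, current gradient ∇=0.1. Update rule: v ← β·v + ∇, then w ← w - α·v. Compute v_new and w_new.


v_new = 0.95·1.79 + 0.1 = 1.7005 + 0.1 = 1.8005
w_new = 2.86 - 0.01·1.8005 = 2.86 - 0.018005 = 2.841995

v_new=1.8005, w_new=2.841995


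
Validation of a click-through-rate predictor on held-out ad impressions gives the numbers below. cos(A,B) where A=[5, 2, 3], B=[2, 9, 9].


A·B = 5·2 + 2·9 + 3·9 = 55
‖A‖ = √38 = 6.1644, ‖B‖ = √166 = 12.8841
cos = 55/(√38·√166) = 55/√6308 = 0.6925

0.6925


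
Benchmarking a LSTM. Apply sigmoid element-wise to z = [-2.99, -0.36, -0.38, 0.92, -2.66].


σ(-2.99) = 1/(1+e^2.99) = 0.0479
σ(-0.36) = 1/(1+e^0.36) = 0.411
σ(-0.38) = 1/(1+e^0.38) = 0.4061
σ(0.92) = 1/(1+e^-0.92) = 0.715
σ(-2.66) = 1/(1+e^2.66) = 0.0654
result = [0.0479, 0.411, 0.4061, 0.715, 0.0654]

[0.0479, 0.411, 0.4061, 0.715, 0.0654]


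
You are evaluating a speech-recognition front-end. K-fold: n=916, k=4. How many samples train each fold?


Fold size = 916/4 = 229
Training per fold = 916 - 229 = 687

687


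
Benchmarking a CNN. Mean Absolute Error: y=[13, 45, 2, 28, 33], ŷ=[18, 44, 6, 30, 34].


Absolute errors: |13-18|=5, |45-44|=1, |2-6|=4, |28-30|=2, |33-34|=1
Sum = 13
MAE = 13/5 = 13/5

13/5


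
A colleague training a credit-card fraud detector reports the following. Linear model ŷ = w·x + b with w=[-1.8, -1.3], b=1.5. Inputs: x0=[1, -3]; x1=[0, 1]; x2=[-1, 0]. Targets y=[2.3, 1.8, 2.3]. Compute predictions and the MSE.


ŷ0 = (-1.8)·(1) + (-1.3)·(-3) + 1.5 = 3.6
ŷ1 = (-1.8)·(0) + (-1.3)·(1) + 1.5 = 0.2
ŷ2 = (-1.8)·(-1) + (-1.3)·(0) + 1.5 = 3.3
errors² = [1.69, 2.56, 1.0]
MSE = 5.2500/3 = 1.75

1.75


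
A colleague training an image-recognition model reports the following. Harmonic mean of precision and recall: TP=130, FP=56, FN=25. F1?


Precision = 130/186 = 0.6989
Recall = 130/155 = 0.8387
F1 = 2·P·R/(P+R) = 2·TP/(2·TP+FP+FN) = 260/(260+56+25) = 260/341 = 0.7625

0.7625


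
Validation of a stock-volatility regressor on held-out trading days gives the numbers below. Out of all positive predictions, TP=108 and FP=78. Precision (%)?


Precision = TP/(TP+FP)
= 108/(108+78)
= 108/186 = 58.06%

58.06%


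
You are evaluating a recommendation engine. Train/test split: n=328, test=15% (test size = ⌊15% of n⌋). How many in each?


Test = ⌊328·15/100⌋ = 49
Train = 328 - 49 = 279

Train: 279, Test: 49


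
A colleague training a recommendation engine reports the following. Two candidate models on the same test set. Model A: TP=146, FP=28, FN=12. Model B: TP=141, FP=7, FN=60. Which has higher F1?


Model A: P=146/174=0.8391, R=146/158=0.9241, F1=2PR/(P+R)=2TP/(2TP+FP+FN)=292/332=0.8795
Model B: P=141/148=0.9527, R=141/201=0.7015, F1=2PR/(P+R)=2TP/(2TP+FP+FN)=282/349=0.808
0.8795 > 0.808 → Model A

Model A


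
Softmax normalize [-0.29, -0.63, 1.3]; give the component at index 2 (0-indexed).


Exponentials: e^-0.29=0.7483, e^-0.63=0.5326, e^1.3=3.6693
Sum = 4.9502
Softmax = [0.1512, 0.1076, 0.7412]
p[2] = 3.6693/4.9502 = 0.7412

0.7412


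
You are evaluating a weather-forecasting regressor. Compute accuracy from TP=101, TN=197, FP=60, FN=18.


Accuracy = (TP+TN)/(TP+TN+FP+FN)
= (101+197)/(376)
= 298/376 = 79.26%

79.26%


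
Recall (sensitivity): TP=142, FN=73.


Recall = TP/(TP+FN)
= 142/(142+73)
= 142/215 = 66.05%

66.05%


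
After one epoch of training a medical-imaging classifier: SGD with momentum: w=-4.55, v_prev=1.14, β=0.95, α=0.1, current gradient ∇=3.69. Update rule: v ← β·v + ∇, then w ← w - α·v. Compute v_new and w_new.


v_new = 0.95·1.14 + 3.69 = 1.083 + 3.69 = 4.773
w_new = -4.55 - 0.1·4.773 = -4.55 - 0.4773 = -5.0273

v_new=4.773, w_new=-5.0273


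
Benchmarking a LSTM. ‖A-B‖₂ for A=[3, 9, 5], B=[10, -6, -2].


d = √((3-10)² + (9+ 6)² + (5+ 2)²)
  = √(49 + 225 + 49)
  = √323 = 17.9722

17.9722


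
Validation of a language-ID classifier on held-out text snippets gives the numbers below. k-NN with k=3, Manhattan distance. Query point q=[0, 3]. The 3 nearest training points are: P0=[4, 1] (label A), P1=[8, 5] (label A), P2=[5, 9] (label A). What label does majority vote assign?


d(q,P0) = 6  (label A)
d(q,P1) = 10  (label A)
d(q,P2) = 11  (label A)
Votes: A=3, B=0
Majority → A

A


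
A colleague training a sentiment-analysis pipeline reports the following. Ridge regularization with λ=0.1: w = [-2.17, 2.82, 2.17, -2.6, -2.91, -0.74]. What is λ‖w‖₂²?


‖w‖₂² = (-2.17)² + (2.82)² + (2.17)² + (-2.6)² + (-2.91)² + (-0.74)²
     = 4.7089 + 7.9524 + 4.7089 + 6.76 + 8.4681 + 0.5476
     = 33.1459
λ·‖w‖₂² = 0.1·33.1459 = 3.31459

3.31459


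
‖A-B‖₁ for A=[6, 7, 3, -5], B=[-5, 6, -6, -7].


d = |6+ 5| + |7-6| + |3+ 6| + |-5+ 7|
  = 11 + 1 + 9 + 2
  = 23

23


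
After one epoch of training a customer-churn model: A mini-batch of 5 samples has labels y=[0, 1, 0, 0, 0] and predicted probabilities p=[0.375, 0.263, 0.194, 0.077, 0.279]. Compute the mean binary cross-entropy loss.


L[0] = -ln(1-0.375) = -ln(0.625) = 0.47
L[1] = -ln(0.263) = 1.3356
L[2] = -ln(1-0.194) = -ln(0.806) = 0.2157
L[3] = -ln(1-0.077) = -ln(0.923) = 0.0801
L[4] = -ln(1-0.279) = -ln(0.721) = 0.3271
mean = (0.47 + 1.3356 + 0.2157 + 0.0801 + 0.3271)/5 = 0.4857

0.4857


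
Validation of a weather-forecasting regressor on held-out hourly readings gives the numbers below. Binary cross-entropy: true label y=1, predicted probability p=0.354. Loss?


BCE = -[y·ln(p) + (1-y)·ln(1-p)]
= -1·ln(0.354) - 0
= -ln(0.354) = 1.0385

1.0385


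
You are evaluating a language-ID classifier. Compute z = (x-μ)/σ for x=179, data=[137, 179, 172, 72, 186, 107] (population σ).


μ = 142.1667, σ = 41.5428
z = (179 - 142.1667)/41.5428 = 0.8866

0.8866


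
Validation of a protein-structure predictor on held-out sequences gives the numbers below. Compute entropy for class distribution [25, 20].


Probabilities: [25/45, 20/45] ≈ [0.5556, 0.4444]
H = -((25/45)·log₂(25/45) + (20/45)·log₂(20/45))
  = 0.9911 bits

0.9911 bits


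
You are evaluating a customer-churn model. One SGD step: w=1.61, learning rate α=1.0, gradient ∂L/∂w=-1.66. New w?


w_new = w - α·∇
= 1.61 - 1.0·-1.66
= 1.61 + 1.66
= 3.27

3.27


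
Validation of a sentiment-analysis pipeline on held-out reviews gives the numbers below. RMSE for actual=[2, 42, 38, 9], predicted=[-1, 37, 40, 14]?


MSE = 63/4 = 15.75
RMSE = √(63/4) = 3.9686

3.9686


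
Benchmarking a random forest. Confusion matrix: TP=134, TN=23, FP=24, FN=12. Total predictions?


Total = TP + TN + FP + FN
= 134 + 23 + 24 + 12
= 193
(Predicted positive: 158, predicted negative: 35)

193


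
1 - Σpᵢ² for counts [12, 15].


Probabilities: [12/27, 15/27] ≈ [0.4444, 0.5556]
Σpᵢ² = (144 + 225)/27² = 369/729
Gini = 1 - Σpᵢ² = 1 - 369/729 = 0.4938

0.4938


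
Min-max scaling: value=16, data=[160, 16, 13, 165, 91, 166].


min=13, max=166
(16-13)/(166-13) = 3/153 = 0.0196

0.0196


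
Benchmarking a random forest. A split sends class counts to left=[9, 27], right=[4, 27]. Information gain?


Parent = [13, 54], H_parent = 0.7098
H_left = 0.8113 (n=36), H_right = 0.5548 (n=31)
H_children = (36/67)·0.8113 + (31/67)·0.5548 = 0.6926
IG = 0.7098 - 0.6926 = 0.0172

0.0172


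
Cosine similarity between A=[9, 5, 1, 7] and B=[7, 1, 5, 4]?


A·B = 9·7 + 5·1 + 1·5 + 7·4 = 101
‖A‖ = √156 = 12.49, ‖B‖ = √91 = 9.5394
cos = 101/(√156·√91) = 101/√14196 = 0.8477

0.8477


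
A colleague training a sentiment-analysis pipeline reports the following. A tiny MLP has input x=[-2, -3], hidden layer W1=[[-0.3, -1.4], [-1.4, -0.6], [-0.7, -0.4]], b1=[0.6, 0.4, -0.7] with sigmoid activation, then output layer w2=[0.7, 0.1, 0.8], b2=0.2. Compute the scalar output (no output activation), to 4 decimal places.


z1[0] = (-0.3)·(-2) + (-1.4)·(-3) + 0.6 = 5.4
z1[1] = (-1.4)·(-2) + (-0.6)·(-3) + 0.4 = 5.0
z1[2] = (-0.7)·(-2) + (-0.4)·(-3) - 0.7 = 1.9
h = sigmoid(z1) = [0.9955, 0.9933, 0.8699]
output = (0.7)·(0.9955) + (0.1)·(0.9933) + (0.8)·(0.8699) + 0.2 = 1.6921

1.6921


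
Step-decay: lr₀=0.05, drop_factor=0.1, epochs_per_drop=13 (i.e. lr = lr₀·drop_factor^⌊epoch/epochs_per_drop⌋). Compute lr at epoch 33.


n_drops = ⌊33/13⌋ = 2
lr = 0.05·0.1^2 = 0.05·0.01 = 0.0005

0.0005


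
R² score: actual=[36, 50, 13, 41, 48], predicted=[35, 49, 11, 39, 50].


ȳ = 37.6
SS_res = Σ(y-ŷ)² = 14
SS_tot = Σ(y-ȳ)² = 881.2
R² = 1 - SS_res/SS_tot = 1 - 0.0159 = 0.9841

0.9841


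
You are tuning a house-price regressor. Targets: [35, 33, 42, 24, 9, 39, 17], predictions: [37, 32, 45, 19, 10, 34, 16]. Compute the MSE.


Squared errors: (35-37)²=4, (33-32)²=1, (42-45)²=9, (24-19)²=25, (9-10)²=1, (39-34)²=25, (17-16)²=1
Sum = 66
MSE = 66/7 = 66/7

66/7


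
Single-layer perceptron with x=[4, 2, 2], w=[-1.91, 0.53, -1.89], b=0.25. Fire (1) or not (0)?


z = (4)·(-1.91) + (2)·(0.53) + (2)·(-1.89) + 0.25
  = -10.11
step(z) = 0 (z<0)

0


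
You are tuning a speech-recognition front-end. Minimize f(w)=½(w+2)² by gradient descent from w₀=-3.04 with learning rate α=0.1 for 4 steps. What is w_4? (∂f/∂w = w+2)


step 1: grad = -3.04+2 = -1.04; w = -3.04 - 0.1·(-1.04) = -2.936
step 2: grad = -2.936+2 = -0.936; w = -2.936 - 0.1·(-0.936) = -2.8424
step 3: grad = -2.8424+2 = -0.8424; w = -2.8424 - 0.1·(-0.8424) = -2.75816
step 4: grad = -2.75816+2 = -0.75816; w = -2.75816 - 0.1·(-0.75816) = -2.682344

-2.682344


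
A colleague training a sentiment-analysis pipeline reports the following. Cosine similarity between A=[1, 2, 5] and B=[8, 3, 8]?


A·B = 1·8 + 2·3 + 5·8 = 54
‖A‖ = √30 = 5.4772, ‖B‖ = √137 = 11.7047
cos = 54/(√30·√137) = 54/√4110 = 0.8423

0.8423


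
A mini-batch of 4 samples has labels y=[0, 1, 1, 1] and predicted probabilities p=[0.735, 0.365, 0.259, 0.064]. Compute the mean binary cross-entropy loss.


L[0] = -ln(1-0.735) = -ln(0.265) = 1.328
L[1] = -ln(0.365) = 1.0079
L[2] = -ln(0.259) = 1.3509
L[3] = -ln(0.064) = 2.7489
mean = (1.328 + 1.0079 + 1.3509 + 2.7489)/4 = 1.6089

1.6089


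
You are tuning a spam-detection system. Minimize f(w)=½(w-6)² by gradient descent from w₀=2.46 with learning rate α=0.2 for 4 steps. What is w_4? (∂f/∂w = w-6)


step 1: grad = 2.46-6 = -3.54; w = 2.46 - 0.2·(-3.54) = 3.168
step 2: grad = 3.168-6 = -2.832; w = 3.168 - 0.2·(-2.832) = 3.7344
step 3: grad = 3.7344-6 = -2.2656; w = 3.7344 - 0.2·(-2.2656) = 4.18752
step 4: grad = 4.18752-6 = -1.81248; w = 4.18752 - 0.2·(-1.81248) = 4.550016

4.550016


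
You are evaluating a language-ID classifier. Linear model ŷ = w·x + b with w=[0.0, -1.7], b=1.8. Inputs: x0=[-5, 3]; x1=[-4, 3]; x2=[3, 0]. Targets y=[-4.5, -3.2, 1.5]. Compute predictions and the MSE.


ŷ0 = (0.0)·(-5) + (-1.7)·(3) + 1.8 = -3.3
ŷ1 = (0.0)·(-4) + (-1.7)·(3) + 1.8 = -3.3
ŷ2 = (0.0)·(3) + (-1.7)·(0) + 1.8 = 1.8
errors² = [1.44, 0.01, 0.09]
MSE = 1.5400/3 = 0.5133

0.5133


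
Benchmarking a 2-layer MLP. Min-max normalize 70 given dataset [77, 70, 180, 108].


min=70, max=180
(70-70)/(180-70) = 0/110 = 0.0

0.0


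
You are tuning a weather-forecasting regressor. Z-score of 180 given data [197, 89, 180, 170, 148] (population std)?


μ = 156.8, σ = 37.4241
z = (180 - 156.8)/37.4241 = 0.6199

0.6199


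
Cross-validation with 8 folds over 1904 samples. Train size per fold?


Fold size = 1904/8 = 238
Training per fold = 1904 - 238 = 1666

1666


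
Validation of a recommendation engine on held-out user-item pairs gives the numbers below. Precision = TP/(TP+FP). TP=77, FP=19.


Precision = TP/(TP+FP)
= 77/(77+19)
= 77/96 = 80.21%

80.21%


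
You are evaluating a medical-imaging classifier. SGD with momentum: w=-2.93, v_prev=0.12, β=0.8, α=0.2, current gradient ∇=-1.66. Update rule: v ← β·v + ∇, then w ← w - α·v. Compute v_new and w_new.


v_new = 0.8·0.12 - 1.66 = 0.096 - 1.66 = -1.564
w_new = -2.93 - 0.2·-1.564 = -2.93 + 0.3128 = -2.6172

v_new=-1.564, w_new=-2.6172


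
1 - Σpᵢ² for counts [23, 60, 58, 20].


Probabilities: [23/161, 60/161, 58/161, 20/161] ≈ [0.1429, 0.3727, 0.3602, 0.1242]
Σpᵢ² = (529 + 3600 + 3364 + 400)/161² = 7893/25921
Gini = 1 - Σpᵢ² = 1 - 7893/25921 = 0.6955

0.6955


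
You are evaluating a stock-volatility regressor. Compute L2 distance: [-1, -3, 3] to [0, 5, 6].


d = √((-1-0)² + (-3-5)² + (3-6)²)
  = √(1 + 64 + 9)
  = √74 = 8.6023

8.6023


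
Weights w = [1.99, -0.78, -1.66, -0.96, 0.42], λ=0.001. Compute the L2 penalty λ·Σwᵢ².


‖w‖₂² = (1.99)² + (-0.78)² + (-1.66)² + (-0.96)² + (0.42)²
     = 3.9601 + 0.6084 + 2.7556 + 0.9216 + 0.1764
     = 8.4221
λ·‖w‖₂² = 0.001·8.4221 = 0.008422

0.008422


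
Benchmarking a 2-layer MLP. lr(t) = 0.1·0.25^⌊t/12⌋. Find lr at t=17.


n_drops = ⌊17/12⌋ = 1
lr = 0.1·0.25^1 = 0.1·0.25 = 0.025

0.025
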